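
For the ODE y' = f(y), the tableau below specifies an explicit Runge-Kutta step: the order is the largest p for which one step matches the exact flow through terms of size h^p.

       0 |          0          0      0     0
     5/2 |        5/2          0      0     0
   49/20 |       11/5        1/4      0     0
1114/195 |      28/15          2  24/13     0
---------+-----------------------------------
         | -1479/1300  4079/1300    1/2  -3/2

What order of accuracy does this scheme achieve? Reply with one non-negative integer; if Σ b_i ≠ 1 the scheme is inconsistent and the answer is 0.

2

b = (-1479/1300, 4079/1300, 1/2, -3/2)
c = (0, 5/2, 49/20, 1114/195)
Ac = (0, 0, 5/8, 619/65)
Σ b_i: (-1479/1300)·1 + 4079/1300·1 + 1/2·1 + (-3/2)·1 = 1 ✓
b·c: 4079/1300·5/2 + 1/2·49/20 + (-3/2)·1114/195 = 1/2 ✓
b·c²: 4079/1300·25/4 + 1/2·2401/400 + (-3/2)·1240996/38025 = -10684579/405600 ≠ 1/3 ⇒ order 2.
b·Ac: 1/2·5/8 + (-3/2)·619/65 = -14531/1040 ≠ 1/6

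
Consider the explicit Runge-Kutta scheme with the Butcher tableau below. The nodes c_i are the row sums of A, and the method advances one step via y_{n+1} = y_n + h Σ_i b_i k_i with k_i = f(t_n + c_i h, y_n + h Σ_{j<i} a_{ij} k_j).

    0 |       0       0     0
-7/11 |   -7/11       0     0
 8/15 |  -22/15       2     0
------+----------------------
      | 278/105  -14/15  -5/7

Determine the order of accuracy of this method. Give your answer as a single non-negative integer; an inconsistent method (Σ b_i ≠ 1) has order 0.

b = (278/105, -14/15, -5/7)
c = (0, -7/11, 8/15)
Ac = (0, 0, -14/11)
Σ b_i: 278/105·1 + (-14/15)·1 + (-5/7)·1 = 1 ✓
b·c: (-14/15)·(-7/11) + (-5/7)·8/15 = 82/385 ≠ 1/2 ⇒ order 1.

1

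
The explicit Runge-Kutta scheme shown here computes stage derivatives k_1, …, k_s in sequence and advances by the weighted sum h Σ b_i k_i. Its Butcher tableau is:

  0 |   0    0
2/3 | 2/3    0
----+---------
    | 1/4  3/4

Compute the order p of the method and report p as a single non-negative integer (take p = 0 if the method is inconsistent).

2

b = (1/4, 3/4)
c = (0, 2/3)
Σ b_i: 1/4·1 + 3/4·1 = 1 ✓
b·c: 3/4·2/3 = 1/2 ✓; 2 stages ⇒ order 2.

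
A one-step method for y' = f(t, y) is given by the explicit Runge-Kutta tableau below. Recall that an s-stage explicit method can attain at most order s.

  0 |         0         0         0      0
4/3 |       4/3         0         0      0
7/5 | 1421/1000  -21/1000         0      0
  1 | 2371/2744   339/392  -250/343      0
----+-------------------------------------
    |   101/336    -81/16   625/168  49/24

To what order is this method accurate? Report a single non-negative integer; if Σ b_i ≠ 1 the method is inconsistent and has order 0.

b = (101/336, -81/16, 625/168, 49/24)
c = (0, 4/3, 7/5, 1)
Ac = (0, 0, -7/250, 13/98)
Σ b_i: 101/336·1 + (-81/16)·1 + 625/168·1 + 49/24·1 = 1 ✓
b·c: (-81/16)·4/3 + 625/168·7/5 + 49/24·1 = 1/2 ✓
b·c²: (-81/16)·16/9 + 625/168·49/25 + 49/24·1 = 1/3 ✓
b·Ac: 625/168·(-7/250) + 49/24·13/98 = 1/6 ✓
b·c³: (-81/16)·64/27 + 625/168·343/125 + 49/24·1 = 1/4 ✓
b·(c∘Ac): 625/168·(-49/1250) + 49/24·13/98 = 1/8 ✓
b·Ac²: 625/168·(-14/375) + 49/24·16/147 = 1/12 ✓
b·A²c: 49/24·1/49 = 1/24 ✓; 4 stages ⇒ order 4.

4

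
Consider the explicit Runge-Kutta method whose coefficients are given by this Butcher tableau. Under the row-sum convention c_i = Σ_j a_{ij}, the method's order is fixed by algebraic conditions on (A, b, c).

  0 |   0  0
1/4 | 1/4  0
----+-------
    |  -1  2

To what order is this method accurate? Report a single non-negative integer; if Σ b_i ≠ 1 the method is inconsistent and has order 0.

b = (-1, 2)
c = (0, 1/4)
Σ b_i: (-1)·1 + 2·1 = 1 ✓
b·c: 2·1/4 = 1/2 ✓; 2 stages ⇒ order 2.

2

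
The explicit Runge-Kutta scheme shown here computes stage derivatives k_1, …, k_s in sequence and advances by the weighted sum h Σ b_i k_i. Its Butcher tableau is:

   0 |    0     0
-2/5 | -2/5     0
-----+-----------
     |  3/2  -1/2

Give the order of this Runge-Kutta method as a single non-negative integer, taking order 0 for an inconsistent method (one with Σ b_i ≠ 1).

b = (3/2, -1/2)
c = (0, -2/5)
Σ b_i: 3/2·1 + (-1/2)·1 = 1 ✓
b·c: (-1/2)·(-2/5) = 1/5 ≠ 1/2 ⇒ order 1.

1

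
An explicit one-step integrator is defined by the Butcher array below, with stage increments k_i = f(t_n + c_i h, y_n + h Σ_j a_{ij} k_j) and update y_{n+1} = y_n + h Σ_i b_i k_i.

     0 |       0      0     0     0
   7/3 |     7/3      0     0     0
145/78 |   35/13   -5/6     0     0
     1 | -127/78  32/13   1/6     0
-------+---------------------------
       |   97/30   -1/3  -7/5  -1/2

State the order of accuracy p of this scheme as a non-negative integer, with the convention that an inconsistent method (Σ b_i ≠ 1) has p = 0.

b = (97/30, -1/3, -7/5, -1/2)
c = (0, 7/3, 145/78, 1)
Ac = (0, 0, -35/18, 2833/468)
Σ b_i: 97/30·1 + (-1/3)·1 + (-7/5)·1 + (-1/2)·1 = 1 ✓
b·c: (-1/3)·7/3 + (-7/5)·145/78 + (-1/2)·1 = -454/117 ≠ 1/2 ⇒ order 1.

1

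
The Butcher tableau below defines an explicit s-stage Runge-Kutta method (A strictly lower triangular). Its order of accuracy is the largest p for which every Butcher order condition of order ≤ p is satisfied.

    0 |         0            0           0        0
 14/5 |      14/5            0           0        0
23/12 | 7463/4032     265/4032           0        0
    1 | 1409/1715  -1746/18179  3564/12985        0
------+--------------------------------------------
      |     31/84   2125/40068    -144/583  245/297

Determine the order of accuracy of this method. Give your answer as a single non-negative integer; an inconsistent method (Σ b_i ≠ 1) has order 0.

b = (31/84, 2125/40068, -144/583, 245/297)
c = (0, 14/5, 23/12, 1)
Ac = (0, 0, 53/288, 9/35)
Σ b_i: 31/84·1 + 2125/40068·1 + (-144/583)·1 + 245/297·1 = 1 ✓
b·c: 2125/40068·14/5 + (-144/583)·23/12 + 245/297·1 = 1/2 ✓
b·c²: 2125/40068·196/25 + (-144/583)·529/144 + 245/297·1 = 1/3 ✓
b·Ac: (-144/583)·53/288 + 245/297·9/35 = 1/6 ✓
b·c³: 2125/40068·2744/125 + (-144/583)·12167/1728 + 245/297·1 = 1/4 ✓
b·(c∘Ac): (-144/583)·1219/3456 + 245/297·9/35 = 1/8 ✓
b·Ac²: (-144/583)·371/720 + 245/297·1251/4900 = 1/12 ✓
b·A²c: 245/297·99/1960 = 1/24 ✓; 4 stages ⇒ order 4.

4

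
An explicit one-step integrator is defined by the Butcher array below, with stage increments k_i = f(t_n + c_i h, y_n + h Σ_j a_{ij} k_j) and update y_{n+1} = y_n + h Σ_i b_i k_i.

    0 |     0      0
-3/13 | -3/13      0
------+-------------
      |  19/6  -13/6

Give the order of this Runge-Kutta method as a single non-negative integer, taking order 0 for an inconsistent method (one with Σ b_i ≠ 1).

2

b = (19/6, -13/6)
c = (0, -3/13)
Σ b_i: 19/6·1 + (-13/6)·1 = 1 ✓
b·c: (-13/6)·(-3/13) = 1/2 ✓; 2 stages ⇒ order 2.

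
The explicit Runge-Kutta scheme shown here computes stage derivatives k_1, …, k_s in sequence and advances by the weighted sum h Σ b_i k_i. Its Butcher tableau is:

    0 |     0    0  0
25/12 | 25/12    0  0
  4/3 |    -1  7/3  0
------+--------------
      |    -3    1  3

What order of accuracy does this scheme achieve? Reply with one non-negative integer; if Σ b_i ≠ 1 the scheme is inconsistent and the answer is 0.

b = (-3, 1, 3)
c = (0, 25/12, 4/3)
Ac = (0, 0, 175/36)
Σ b_i: (-3)·1 + 1·1 + 3·1 = 1 ✓
b·c: 1·25/12 + 3·4/3 = 73/12 ≠ 1/2 ⇒ order 1.

1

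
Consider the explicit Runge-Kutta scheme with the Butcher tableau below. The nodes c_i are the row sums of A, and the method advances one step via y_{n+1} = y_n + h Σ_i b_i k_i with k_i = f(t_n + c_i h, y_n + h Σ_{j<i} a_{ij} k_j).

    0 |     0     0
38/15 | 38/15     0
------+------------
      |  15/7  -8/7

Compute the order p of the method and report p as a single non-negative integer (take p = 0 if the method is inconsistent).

b = (15/7, -8/7)
c = (0, 38/15)
Σ b_i: 15/7·1 + (-8/7)·1 = 1 ✓
b·c: (-8/7)·38/15 = -304/105 ≠ 1/2 ⇒ order 1.

1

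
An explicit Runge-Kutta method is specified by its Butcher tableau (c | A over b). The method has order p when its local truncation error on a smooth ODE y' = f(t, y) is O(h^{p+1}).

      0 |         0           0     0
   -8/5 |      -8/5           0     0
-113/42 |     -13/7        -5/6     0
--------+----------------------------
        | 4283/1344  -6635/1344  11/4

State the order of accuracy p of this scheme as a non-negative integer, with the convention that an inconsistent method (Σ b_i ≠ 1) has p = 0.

b = (4283/1344, -6635/1344, 11/4)
c = (0, -8/5, -113/42)
Ac = (0, 0, 4/3)
Σ b_i: 4283/1344·1 + (-6635/1344)·1 + 11/4·1 = 1 ✓
b·c: (-6635/1344)·(-8/5) + 11/4·(-113/42) = 1/2 ✓
b·c²: (-6635/1344)·64/25 + 11/4·12769/1764 = 256423/35280 ≠ 1/3 ⇒ order 2.
b·Ac: 11/4·4/3 = 11/3 ≠ 1/6

2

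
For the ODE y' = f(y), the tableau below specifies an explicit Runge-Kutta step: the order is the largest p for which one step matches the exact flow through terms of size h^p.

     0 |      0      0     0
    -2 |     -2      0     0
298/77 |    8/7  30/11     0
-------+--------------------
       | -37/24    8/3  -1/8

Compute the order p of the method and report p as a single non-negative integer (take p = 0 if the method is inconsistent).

1

b = (-37/24, 8/3, -1/8)
c = (0, -2, 298/77)
Ac = (0, 0, -60/11)
Σ b_i: (-37/24)·1 + 8/3·1 + (-1/8)·1 = 1 ✓
b·c: 8/3·(-2) + (-1/8)·298/77 = -5375/924 ≠ 1/2 ⇒ order 1.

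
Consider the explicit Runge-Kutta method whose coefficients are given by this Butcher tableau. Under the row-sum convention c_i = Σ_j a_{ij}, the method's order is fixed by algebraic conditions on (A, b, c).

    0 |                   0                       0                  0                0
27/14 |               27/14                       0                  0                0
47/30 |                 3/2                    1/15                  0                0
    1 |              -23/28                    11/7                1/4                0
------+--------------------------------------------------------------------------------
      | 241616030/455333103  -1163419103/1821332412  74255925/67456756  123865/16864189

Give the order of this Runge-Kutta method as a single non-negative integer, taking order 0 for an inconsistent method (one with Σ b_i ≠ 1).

b = (241616030/455333103, -1163419103/1821332412, 74255925/67456756, 123865/16864189)
c = (0, 27/14, 47/30, 1)
Ac = (0, 0, 9/70, 20123/5880)
Σ b_i: 241616030/455333103·1 + (-1163419103/1821332412)·1 + 74255925/67456756·1 + 123865/16864189·1 = 1 ✓
b·c: (-1163419103/1821332412)·27/14 + 74255925/67456756·47/30 + 123865/16864189·1 = 1/2 ✓
b·c²: (-1163419103/1821332412)·729/196 + 74255925/67456756·2209/900 + 123865/16864189·1 = 1/3 ✓
b·Ac: 74255925/67456756·9/70 + 123865/16864189·20123/5880 = 1/6 ✓
b·c³: (-1163419103/1821332412)·19683/2744 + 74255925/67456756·103823/27000 + 123865/16864189·1 = -14524463629/42497756280 ≠ 1/4 ⇒ order 3.
b·(c∘Ac): 74255925/67456756·141/700 + 123865/16864189·20123/5880 = 1398840845/5666367504 ≠ 1/8
b·Ac²: 74255925/67456756·243/980 + 123865/16864189·7974787/1234800 = 1701968564/5312219535 ≠ 1/12
b·A²c: 123865/16864189·9/280 = 31851/134913512 ≠ 1/24

3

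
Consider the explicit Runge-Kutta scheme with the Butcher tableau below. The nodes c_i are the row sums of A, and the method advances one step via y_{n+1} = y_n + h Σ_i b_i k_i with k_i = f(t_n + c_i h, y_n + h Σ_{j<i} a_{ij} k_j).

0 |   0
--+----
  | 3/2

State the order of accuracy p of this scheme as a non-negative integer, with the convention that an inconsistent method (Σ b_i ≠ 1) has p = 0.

b = (3/2)
c = (0)
Σ b_i: 3/2·1 = 3/2 ≠ 1 ⇒ order 0.

0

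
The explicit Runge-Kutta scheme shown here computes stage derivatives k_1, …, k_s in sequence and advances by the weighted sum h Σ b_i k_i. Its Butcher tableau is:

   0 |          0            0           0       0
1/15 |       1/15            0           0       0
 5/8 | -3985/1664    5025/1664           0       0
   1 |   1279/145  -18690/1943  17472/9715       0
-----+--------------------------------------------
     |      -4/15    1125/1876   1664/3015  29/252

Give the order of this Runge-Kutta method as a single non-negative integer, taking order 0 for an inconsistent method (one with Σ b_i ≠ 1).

b = (-4/15, 1125/1876, 1664/3015, 29/252)
c = (0, 1/15, 5/8, 1)
Ac = (0, 0, 335/1664, 14/29)
Σ b_i: (-4/15)·1 + 1125/1876·1 + 1664/3015·1 + 29/252·1 = 1 ✓
b·c: 1125/1876·1/15 + 1664/3015·5/8 + 29/252·1 = 1/2 ✓
b·c²: 1125/1876·1/225 + 1664/3015·25/64 + 29/252·1 = 1/3 ✓
b·Ac: 1664/3015·335/1664 + 29/252·14/29 = 1/6 ✓
b·c³: 1125/1876·1/3375 + 1664/3015·125/512 + 29/252·1 = 1/4 ✓
b·(c∘Ac): 1664/3015·1675/13312 + 29/252·14/29 = 1/8 ✓
b·Ac²: 1664/3015·67/4992 + 29/252·287/435 = 1/12 ✓
b·A²c: 29/252·21/58 = 1/24 ✓; 4 stages ⇒ order 4.

4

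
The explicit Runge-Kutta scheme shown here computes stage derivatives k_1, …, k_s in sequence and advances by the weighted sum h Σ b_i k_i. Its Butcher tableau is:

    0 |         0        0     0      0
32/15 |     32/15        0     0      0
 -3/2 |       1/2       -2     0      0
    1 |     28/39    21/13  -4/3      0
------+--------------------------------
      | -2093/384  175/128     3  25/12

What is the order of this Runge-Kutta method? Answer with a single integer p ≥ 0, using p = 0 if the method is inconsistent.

2

b = (-2093/384, 175/128, 3, 25/12)
c = (0, 32/15, -3/2, 1)
Ac = (0, 0, -64/15, 354/65)
Σ b_i: (-2093/384)·1 + 175/128·1 + 3·1 + 25/12·1 = 1 ✓
b·c: 175/128·32/15 + 3·(-3/2) + 25/12·1 = 1/2 ✓
b·c²: 175/128·1024/225 + 3·9/4 + 25/12·1 = 271/18 ≠ 1/3 ⇒ order 2.
b·Ac: 3·(-64/15) + 25/12·354/65 = -189/130 ≠ 1/6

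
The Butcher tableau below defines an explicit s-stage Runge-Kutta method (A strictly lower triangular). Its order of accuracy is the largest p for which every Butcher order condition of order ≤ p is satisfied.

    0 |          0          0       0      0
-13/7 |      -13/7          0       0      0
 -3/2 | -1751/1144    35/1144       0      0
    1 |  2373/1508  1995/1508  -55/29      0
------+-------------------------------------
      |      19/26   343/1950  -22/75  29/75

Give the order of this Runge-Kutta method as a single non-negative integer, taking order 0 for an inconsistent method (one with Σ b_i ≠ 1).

4

b = (19/26, 343/1950, -22/75, 29/75)
c = (0, -13/7, -3/2, 1)
Ac = (0, 0, -5/88, 45/116)
Σ b_i: 19/26·1 + 343/1950·1 + (-22/75)·1 + 29/75·1 = 1 ✓
b·c: 343/1950·(-13/7) + (-22/75)·(-3/2) + 29/75·1 = 1/2 ✓
b·c²: 343/1950·169/49 + (-22/75)·9/4 + 29/75·1 = 1/3 ✓
b·Ac: (-22/75)·(-5/88) + 29/75·45/116 = 1/6 ✓
b·c³: 343/1950·(-2197/343) + (-22/75)·(-27/8) + 29/75·1 = 1/4 ✓
b·(c∘Ac): (-22/75)·15/176 + 29/75·45/116 = 1/8 ✓
b·Ac²: (-22/75)·65/616 + 29/75·60/203 = 1/12 ✓
b·A²c: 29/75·25/232 = 1/24 ✓; 4 stages ⇒ order 4.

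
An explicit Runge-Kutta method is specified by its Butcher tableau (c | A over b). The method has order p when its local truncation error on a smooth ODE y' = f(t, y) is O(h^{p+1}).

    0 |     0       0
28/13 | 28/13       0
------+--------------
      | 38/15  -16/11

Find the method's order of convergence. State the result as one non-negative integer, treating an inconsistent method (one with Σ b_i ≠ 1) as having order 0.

0

b = (38/15, -16/11)
c = (0, 28/13)
Σ b_i: 38/15·1 + (-16/11)·1 = 178/165 ≠ 1 ⇒ order 0.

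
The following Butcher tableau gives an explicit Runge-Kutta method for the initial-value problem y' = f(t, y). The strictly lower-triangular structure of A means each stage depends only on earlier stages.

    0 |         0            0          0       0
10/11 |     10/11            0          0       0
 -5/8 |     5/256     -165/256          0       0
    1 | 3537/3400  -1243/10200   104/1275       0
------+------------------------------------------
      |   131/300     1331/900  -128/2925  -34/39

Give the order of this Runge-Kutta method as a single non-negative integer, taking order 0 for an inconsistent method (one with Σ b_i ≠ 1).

b = (131/300, 1331/900, -128/2925, -34/39)
c = (0, 10/11, -5/8, 1)
Ac = (0, 0, -75/128, -11/68)
Σ b_i: 131/300·1 + 1331/900·1 + (-128/2925)·1 + (-34/39)·1 = 1 ✓
b·c: 1331/900·10/11 + (-128/2925)·(-5/8) + (-34/39)·1 = 1/2 ✓
b·c²: 1331/900·100/121 + (-128/2925)·25/64 + (-34/39)·1 = 1/3 ✓
b·Ac: (-128/2925)·(-75/128) + (-34/39)·(-11/68) = 1/6 ✓
b·c³: 1331/900·1000/1331 + (-128/2925)·(-125/512) + (-34/39)·1 = 1/4 ✓
b·(c∘Ac): (-128/2925)·375/1024 + (-34/39)·(-11/68) = 1/8 ✓
b·Ac²: (-128/2925)·(-375/704) + (-34/39)·(-103/1496) = 1/12 ✓
b·A²c: (-34/39)·(-13/272) = 1/24 ✓; 4 stages ⇒ order 4.

4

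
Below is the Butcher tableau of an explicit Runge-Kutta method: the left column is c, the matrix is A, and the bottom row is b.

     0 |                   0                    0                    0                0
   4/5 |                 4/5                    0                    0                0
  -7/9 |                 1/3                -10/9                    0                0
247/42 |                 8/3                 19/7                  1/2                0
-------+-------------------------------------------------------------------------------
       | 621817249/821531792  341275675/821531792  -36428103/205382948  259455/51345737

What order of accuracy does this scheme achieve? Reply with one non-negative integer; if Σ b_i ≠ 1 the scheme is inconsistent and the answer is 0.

b = (621817249/821531792, 341275675/821531792, -36428103/205382948, 259455/51345737)
c = (0, 4/5, -7/9, 247/42)
Ac = (0, 0, -8/9, 1123/630)
Σ b_i: 621817249/821531792·1 + 341275675/821531792·1 + (-36428103/205382948)·1 + 259455/51345737·1 = 1 ✓
b·c: 341275675/821531792·4/5 + (-36428103/205382948)·(-7/9) + 259455/51345737·247/42 = 1/2 ✓
b·c²: 341275675/821531792·16/25 + (-36428103/205382948)·49/81 + 259455/51345737·61009/1764 = 1/3 ✓
b·Ac: (-36428103/205382948)·(-8/9) + 259455/51345737·1123/630 = 1/6 ✓
b·c³: 341275675/821531792·64/125 + (-36428103/205382948)·(-343/729) + 259455/51345737·15069223/74088 = 513913118111/388173771720 ≠ 1/4 ⇒ order 3.
b·(c∘Ac): (-36428103/205382948)·56/81 + 259455/51345737·277381/26460 = -128748259/1848446532 ≠ 1/8
b·Ac²: (-36428103/205382948)·(-32/45) + 259455/51345737·57823/28350 = 1891429577/13863348990 ≠ 1/12
b·A²c: 259455/51345737·(-4/9) = -345940/154037211 ≠ 1/24

3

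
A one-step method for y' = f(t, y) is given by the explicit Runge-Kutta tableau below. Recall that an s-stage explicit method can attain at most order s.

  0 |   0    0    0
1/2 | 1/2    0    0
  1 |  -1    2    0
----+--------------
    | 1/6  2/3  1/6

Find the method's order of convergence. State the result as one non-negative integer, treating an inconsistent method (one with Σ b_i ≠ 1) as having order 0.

b = (1/6, 2/3, 1/6)
c = (0, 1/2, 1)
Ac = (0, 0, 1)
Σ b_i: 1/6·1 + 2/3·1 + 1/6·1 = 1 ✓
b·c: 2/3·1/2 + 1/6·1 = 1/2 ✓
b·c²: 2/3·1/4 + 1/6·1 = 1/3 ✓
b·Ac: 1/6·1 = 1/6 ✓; 3 stages ⇒ order 3.

3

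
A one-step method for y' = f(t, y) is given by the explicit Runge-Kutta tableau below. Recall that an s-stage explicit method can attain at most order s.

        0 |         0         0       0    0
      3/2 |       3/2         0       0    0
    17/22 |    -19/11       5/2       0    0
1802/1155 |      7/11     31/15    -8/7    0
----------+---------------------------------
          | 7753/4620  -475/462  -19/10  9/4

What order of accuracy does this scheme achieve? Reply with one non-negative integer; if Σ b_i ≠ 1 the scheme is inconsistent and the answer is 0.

b = (7753/4620, -475/462, -19/10, 9/4)
c = (0, 3/2, 17/22, 1802/1155)
Ac = (0, 0, 15/4, 1707/770)
Σ b_i: 7753/4620·1 + (-475/462)·1 + (-19/10)·1 + 9/4·1 = 1 ✓
b·c: (-475/462)·3/2 + (-19/10)·17/22 + 9/4·1802/1155 = 1/2 ✓
b·c²: (-475/462)·9/4 + (-19/10)·289/484 + 9/4·3247204/1334025 = 601497/296450 ≠ 1/3 ⇒ order 2.
b·Ac: (-19/10)·15/4 + 9/4·1707/770 = -3291/1540 ≠ 1/6

2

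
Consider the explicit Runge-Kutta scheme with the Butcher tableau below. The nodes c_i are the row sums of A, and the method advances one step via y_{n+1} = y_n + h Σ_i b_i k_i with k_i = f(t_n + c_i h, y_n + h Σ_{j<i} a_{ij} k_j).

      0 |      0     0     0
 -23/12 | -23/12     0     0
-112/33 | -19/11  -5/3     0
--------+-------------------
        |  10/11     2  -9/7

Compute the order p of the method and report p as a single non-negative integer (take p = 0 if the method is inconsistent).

0

b = (10/11, 2, -9/7)
c = (0, -23/12, -112/33)
Ac = (0, 0, 115/36)
Σ b_i: 10/11·1 + 2·1 + (-9/7)·1 = 125/77 ≠ 1 ⇒ order 0.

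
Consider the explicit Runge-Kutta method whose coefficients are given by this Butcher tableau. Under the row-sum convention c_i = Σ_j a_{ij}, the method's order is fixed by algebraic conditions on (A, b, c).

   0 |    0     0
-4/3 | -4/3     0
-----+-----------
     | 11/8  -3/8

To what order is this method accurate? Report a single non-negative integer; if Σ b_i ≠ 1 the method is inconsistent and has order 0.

b = (11/8, -3/8)
c = (0, -4/3)
Σ b_i: 11/8·1 + (-3/8)·1 = 1 ✓
b·c: (-3/8)·(-4/3) = 1/2 ✓; 2 stages ⇒ order 2.

2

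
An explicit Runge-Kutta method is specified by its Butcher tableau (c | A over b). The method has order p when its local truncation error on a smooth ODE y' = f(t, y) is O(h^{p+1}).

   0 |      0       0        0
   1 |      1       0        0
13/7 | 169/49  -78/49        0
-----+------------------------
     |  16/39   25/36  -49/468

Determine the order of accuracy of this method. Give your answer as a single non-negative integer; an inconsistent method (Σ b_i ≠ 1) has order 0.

b = (16/39, 25/36, -49/468)
c = (0, 1, 13/7)
Ac = (0, 0, -78/49)
Σ b_i: 16/39·1 + 25/36·1 + (-49/468)·1 = 1 ✓
b·c: 25/36·1 + (-49/468)·13/7 = 1/2 ✓
b·c²: 25/36·1 + (-49/468)·169/49 = 1/3 ✓
b·Ac: (-49/468)·(-78/49) = 1/6 ✓; 3 stages ⇒ order 3.

3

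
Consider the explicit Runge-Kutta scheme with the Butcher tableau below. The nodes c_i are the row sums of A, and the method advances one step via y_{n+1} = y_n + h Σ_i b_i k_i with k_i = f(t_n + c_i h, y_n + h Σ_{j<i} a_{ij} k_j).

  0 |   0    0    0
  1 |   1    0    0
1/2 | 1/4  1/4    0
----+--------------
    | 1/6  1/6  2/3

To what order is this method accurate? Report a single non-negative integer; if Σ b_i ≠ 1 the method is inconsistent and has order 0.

3

b = (1/6, 1/6, 2/3)
c = (0, 1, 1/2)
Ac = (0, 0, 1/4)
Σ b_i: 1/6·1 + 1/6·1 + 2/3·1 = 1 ✓
b·c: 1/6·1 + 2/3·1/2 = 1/2 ✓
b·c²: 1/6·1 + 2/3·1/4 = 1/3 ✓
b·Ac: 2/3·1/4 = 1/6 ✓; 3 stages ⇒ order 3.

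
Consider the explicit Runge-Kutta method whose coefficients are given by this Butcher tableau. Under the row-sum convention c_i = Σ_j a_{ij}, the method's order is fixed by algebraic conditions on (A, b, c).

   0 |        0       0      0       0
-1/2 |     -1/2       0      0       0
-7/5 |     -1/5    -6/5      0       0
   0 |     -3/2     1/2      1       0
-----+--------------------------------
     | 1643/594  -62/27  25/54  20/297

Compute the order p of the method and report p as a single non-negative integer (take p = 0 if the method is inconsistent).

b = (1643/594, -62/27, 25/54, 20/297)
c = (0, -1/2, -7/5, 0)
Ac = (0, 0, 3/5, -33/20)
Σ b_i: 1643/594·1 + (-62/27)·1 + 25/54·1 + 20/297·1 = 1 ✓
b·c: (-62/27)·(-1/2) + 25/54·(-7/5) = 1/2 ✓
b·c²: (-62/27)·1/4 + 25/54·49/25 = 1/3 ✓
b·Ac: 25/54·3/5 + 20/297·(-33/20) = 1/6 ✓
b·c³: (-62/27)·(-1/8) + 25/54·(-343/125) = -59/60 ≠ 1/4 ⇒ order 3.
b·(c∘Ac): 25/54·(-21/25) = -7/18 ≠ 1/8
b·Ac²: 25/54·(-3/10) + 20/297·417/200 = 1/660 ≠ 1/12
b·A²c: 20/297·3/5 = 4/99 ≠ 1/24

3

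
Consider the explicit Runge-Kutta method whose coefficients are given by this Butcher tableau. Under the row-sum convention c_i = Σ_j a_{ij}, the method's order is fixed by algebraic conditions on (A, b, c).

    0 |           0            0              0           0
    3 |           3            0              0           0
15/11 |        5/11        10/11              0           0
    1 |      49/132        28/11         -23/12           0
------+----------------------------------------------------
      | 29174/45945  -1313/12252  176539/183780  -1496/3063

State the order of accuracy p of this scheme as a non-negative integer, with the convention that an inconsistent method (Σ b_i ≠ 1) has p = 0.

3

b = (29174/45945, -1313/12252, 176539/183780, -1496/3063)
c = (0, 3, 15/11, 1)
Ac = (0, 0, 30/11, 221/44)
Σ b_i: 29174/45945·1 + (-1313/12252)·1 + 176539/183780·1 + (-1496/3063)·1 = 1 ✓
b·c: (-1313/12252)·3 + 176539/183780·15/11 + (-1496/3063)·1 = 1/2 ✓
b·c²: (-1313/12252)·9 + 176539/183780·225/121 + (-1496/3063)·1 = 1/3 ✓
b·Ac: 176539/183780·30/11 + (-1496/3063)·221/44 = 1/6 ✓
b·c³: (-1313/12252)·27 + 176539/183780·3375/1331 + (-1496/3063)·1 = -63755/67386 ≠ 1/4 ⇒ order 3.
b·(c∘Ac): 176539/183780·450/121 + (-1496/3063)·221/44 = 6857/6126 ≠ 1/8
b·Ac²: 176539/183780·90/11 + (-1496/3063)·9363/484 = -35689/22462 ≠ 1/12
b·A²c: (-1496/3063)·(-115/22) = 7820/3063 ≠ 1/24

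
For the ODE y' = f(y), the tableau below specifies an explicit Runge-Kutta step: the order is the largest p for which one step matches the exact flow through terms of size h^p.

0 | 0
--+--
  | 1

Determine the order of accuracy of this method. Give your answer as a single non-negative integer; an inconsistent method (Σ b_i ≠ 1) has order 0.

b = (1)
c = (0)
Σ b_i: 1·1 = 1 ✓; 1 stage ⇒ order 1.

1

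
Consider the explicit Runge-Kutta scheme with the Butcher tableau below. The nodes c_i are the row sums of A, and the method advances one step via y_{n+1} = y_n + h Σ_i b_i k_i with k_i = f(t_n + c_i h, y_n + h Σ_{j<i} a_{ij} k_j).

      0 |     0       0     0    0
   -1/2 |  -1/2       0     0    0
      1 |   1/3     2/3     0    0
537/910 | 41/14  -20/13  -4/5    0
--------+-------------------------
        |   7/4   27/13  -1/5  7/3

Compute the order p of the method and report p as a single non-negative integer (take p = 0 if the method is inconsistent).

0

b = (7/4, 27/13, -1/5, 7/3)
c = (0, -1/2, 1, 537/910)
Ac = (0, 0, -1/3, -2/65)
Σ b_i: 7/4·1 + 27/13·1 + (-1/5)·1 + 7/3·1 = 4649/780 ≠ 1 ⇒ order 0.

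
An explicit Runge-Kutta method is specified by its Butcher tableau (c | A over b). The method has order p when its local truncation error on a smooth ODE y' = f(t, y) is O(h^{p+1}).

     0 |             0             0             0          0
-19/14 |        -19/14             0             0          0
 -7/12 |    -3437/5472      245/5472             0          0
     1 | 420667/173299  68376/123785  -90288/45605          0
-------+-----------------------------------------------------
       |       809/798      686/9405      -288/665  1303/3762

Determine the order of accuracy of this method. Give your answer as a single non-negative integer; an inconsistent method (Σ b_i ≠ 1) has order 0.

4

b = (809/798, 686/9405, -288/665, 1303/3762)
c = (0, -19/14, -7/12, 1)
Ac = (0, 0, -35/576, 528/1303)
Σ b_i: 809/798·1 + 686/9405·1 + (-288/665)·1 + 1303/3762·1 = 1 ✓
b·c: 686/9405·(-19/14) + (-288/665)·(-7/12) + 1303/3762·1 = 1/2 ✓
b·c²: 686/9405·361/196 + (-288/665)·49/144 + 1303/3762·1 = 1/3 ✓
b·Ac: (-288/665)·(-35/576) + 1303/3762·528/1303 = 1/6 ✓
b·c³: 686/9405·(-6859/2744) + (-288/665)·(-343/1728) + 1303/3762·1 = 1/4 ✓
b·(c∘Ac): (-288/665)·245/6912 + 1303/3762·528/1303 = 1/8 ✓
b·Ac²: (-288/665)·95/1152 + 1303/3762·3135/9121 = 1/12 ✓
b·A²c: 1303/3762·627/5212 = 1/24 ✓; 4 stages ⇒ order 4.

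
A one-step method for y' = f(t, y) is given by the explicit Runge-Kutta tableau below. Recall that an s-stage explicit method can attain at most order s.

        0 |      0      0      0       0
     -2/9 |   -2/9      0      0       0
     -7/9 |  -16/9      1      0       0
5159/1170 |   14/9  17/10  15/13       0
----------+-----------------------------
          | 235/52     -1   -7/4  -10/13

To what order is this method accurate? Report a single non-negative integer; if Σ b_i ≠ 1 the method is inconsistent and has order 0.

b = (235/52, -1, -7/4, -10/13)
c = (0, -2/9, -7/9, 5159/1170)
Ac = (0, 0, -2/9, -746/585)
Σ b_i: 235/52·1 + (-1)·1 + (-7/4)·1 + (-10/13)·1 = 1 ✓
b·c: (-1)·(-2/9) + (-7/4)·(-7/9) + (-10/13)·5159/1170 = -11003/6084 ≠ 1/2 ⇒ order 1.

1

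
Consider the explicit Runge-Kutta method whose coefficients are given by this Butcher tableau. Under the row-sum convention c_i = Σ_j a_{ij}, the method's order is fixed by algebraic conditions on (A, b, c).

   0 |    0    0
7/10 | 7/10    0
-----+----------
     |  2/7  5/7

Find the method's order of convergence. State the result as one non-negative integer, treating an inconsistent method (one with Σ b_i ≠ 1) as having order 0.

b = (2/7, 5/7)
c = (0, 7/10)
Σ b_i: 2/7·1 + 5/7·1 = 1 ✓
b·c: 5/7·7/10 = 1/2 ✓; 2 stages ⇒ order 2.

2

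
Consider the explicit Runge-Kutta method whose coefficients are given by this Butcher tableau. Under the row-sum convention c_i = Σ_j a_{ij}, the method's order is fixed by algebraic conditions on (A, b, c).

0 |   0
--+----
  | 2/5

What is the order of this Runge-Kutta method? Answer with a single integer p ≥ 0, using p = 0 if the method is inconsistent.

b = (2/5)
c = (0)
Σ b_i: 2/5·1 = 2/5 ≠ 1 ⇒ order 0.

0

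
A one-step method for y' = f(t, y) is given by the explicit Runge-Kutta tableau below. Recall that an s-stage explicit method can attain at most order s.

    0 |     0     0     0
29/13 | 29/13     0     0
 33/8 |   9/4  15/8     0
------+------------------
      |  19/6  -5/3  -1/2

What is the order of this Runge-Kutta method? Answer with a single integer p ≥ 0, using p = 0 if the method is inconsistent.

1

b = (19/6, -5/3, -1/2)
c = (0, 29/13, 33/8)
Ac = (0, 0, 435/104)
Σ b_i: 19/6·1 + (-5/3)·1 + (-1/2)·1 = 1 ✓
b·c: (-5/3)·29/13 + (-1/2)·33/8 = -3607/624 ≠ 1/2 ⇒ order 1.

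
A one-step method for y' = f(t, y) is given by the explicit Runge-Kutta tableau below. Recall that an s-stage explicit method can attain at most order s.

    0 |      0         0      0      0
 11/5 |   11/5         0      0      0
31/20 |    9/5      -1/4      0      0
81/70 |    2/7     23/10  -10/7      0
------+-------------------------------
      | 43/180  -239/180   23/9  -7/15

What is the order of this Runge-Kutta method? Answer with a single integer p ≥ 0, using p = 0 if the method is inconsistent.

b = (43/180, -239/180, 23/9, -7/15)
c = (0, 11/5, 31/20, 81/70)
Ac = (0, 0, -11/20, 498/175)
Σ b_i: 43/180·1 + (-239/180)·1 + 23/9·1 + (-7/15)·1 = 1 ✓
b·c: (-239/180)·11/5 + 23/9·31/20 + (-7/15)·81/70 = 1/2 ✓
b·c²: (-239/180)·121/25 + 23/9·961/400 + (-7/15)·6561/4900 = -114859/126000 ≠ 1/3 ⇒ order 2.
b·Ac: 23/9·(-11/20) + (-7/15)·498/175 = -12301/4500 ≠ 1/6

2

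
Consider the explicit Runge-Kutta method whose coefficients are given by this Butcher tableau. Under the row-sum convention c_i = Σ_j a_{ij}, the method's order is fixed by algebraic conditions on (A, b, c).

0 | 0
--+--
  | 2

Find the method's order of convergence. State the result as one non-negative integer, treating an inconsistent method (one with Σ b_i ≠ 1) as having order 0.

0

b = (2)
c = (0)
Σ b_i: 2·1 = 2 ≠ 1 ⇒ order 0.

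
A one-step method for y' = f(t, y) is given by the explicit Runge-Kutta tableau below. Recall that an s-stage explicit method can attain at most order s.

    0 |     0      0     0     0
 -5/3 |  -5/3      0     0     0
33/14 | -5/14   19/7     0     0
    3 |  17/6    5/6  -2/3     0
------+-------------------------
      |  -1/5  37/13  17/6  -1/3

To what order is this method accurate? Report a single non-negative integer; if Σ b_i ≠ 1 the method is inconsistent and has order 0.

0

b = (-1/5, 37/13, 17/6, -1/3)
c = (0, -5/3, 33/14, 3)
Ac = (0, 0, -95/21, -373/126)
Σ b_i: (-1/5)·1 + 37/13·1 + 17/6·1 + (-1/3)·1 = 669/130 ≠ 1 ⇒ order 0.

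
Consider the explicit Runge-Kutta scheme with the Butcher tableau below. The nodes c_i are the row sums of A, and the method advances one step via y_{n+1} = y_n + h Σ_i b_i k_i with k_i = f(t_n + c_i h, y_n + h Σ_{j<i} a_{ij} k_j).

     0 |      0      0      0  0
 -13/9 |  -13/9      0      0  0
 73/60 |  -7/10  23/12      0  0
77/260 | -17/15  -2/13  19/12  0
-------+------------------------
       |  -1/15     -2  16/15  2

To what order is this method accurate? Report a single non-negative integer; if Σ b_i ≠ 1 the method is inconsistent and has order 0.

1

b = (-1/15, -2, 16/15, 2)
c = (0, -13/9, 73/60, 77/260)
Ac = (0, 0, -299/108, 1547/720)
Σ b_i: (-1/15)·1 + (-2)·1 + 16/15·1 + 2·1 = 1 ✓
b·c: (-2)·(-13/9) + 16/15·73/60 + 2·77/260 = 9319/1950 ≠ 1/2 ⇒ order 1.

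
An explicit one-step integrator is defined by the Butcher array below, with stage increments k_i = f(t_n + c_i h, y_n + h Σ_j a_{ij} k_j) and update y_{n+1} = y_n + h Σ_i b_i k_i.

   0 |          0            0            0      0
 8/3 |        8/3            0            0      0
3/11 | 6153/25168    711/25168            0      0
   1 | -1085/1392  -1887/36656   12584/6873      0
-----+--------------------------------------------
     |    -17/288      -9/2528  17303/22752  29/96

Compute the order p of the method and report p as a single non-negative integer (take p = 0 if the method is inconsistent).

b = (-17/288, -9/2528, 17303/22752, 29/96)
c = (0, 8/3, 3/11, 1)
Ac = (0, 0, 237/3146, 21/58)
Σ b_i: (-17/288)·1 + (-9/2528)·1 + 17303/22752·1 + 29/96·1 = 1 ✓
b·c: (-9/2528)·8/3 + 17303/22752·3/11 + 29/96·1 = 1/2 ✓
b·c²: (-9/2528)·64/9 + 17303/22752·9/121 + 29/96·1 = 1/3 ✓
b·Ac: 17303/22752·237/3146 + 29/96·21/58 = 1/6 ✓
b·c³: (-9/2528)·512/27 + 17303/22752·27/1331 + 29/96·1 = 1/4 ✓
b·(c∘Ac): 17303/22752·711/34606 + 29/96·21/58 = 1/8 ✓
b·Ac²: 17303/22752·316/1573 + 29/96·(-20/87) = 1/12 ✓
b·A²c: 29/96·4/29 = 1/24 ✓; 4 stages ⇒ order 4.

4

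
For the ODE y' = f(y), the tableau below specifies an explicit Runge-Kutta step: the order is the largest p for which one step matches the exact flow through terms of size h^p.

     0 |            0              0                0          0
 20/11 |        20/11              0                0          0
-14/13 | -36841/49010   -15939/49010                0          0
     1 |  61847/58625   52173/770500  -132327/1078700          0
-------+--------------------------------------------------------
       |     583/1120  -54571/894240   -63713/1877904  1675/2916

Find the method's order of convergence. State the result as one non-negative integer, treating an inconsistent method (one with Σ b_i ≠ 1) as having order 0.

b = (583/1120, -54571/894240, -63713/1877904, 1675/2916)
c = (0, 20/11, -14/13, 1)
Ac = (0, 0, -2898/4901, 171/670)
Σ b_i: 583/1120·1 + (-54571/894240)·1 + (-63713/1877904)·1 + 1675/2916·1 = 1 ✓
b·c: (-54571/894240)·20/11 + (-63713/1877904)·(-14/13) + 1675/2916·1 = 1/2 ✓
b·c²: (-54571/894240)·400/121 + (-63713/1877904)·196/169 + 1675/2916·1 = 1/3 ✓
b·Ac: (-63713/1877904)·(-2898/4901) + 1675/2916·171/670 = 1/6 ✓
b·c³: (-54571/894240)·8000/1331 + (-63713/1877904)·(-2744/2197) + 1675/2916·1 = 1/4 ✓
b·(c∘Ac): (-63713/1877904)·40572/63713 + 1675/2916·171/670 = 1/8 ✓
b·Ac²: (-63713/1877904)·(-57960/53911) + 1675/2916·1503/18425 = 1/12 ✓
b·A²c: 1675/2916·243/3350 = 1/24 ✓; 4 stages ⇒ order 4.

4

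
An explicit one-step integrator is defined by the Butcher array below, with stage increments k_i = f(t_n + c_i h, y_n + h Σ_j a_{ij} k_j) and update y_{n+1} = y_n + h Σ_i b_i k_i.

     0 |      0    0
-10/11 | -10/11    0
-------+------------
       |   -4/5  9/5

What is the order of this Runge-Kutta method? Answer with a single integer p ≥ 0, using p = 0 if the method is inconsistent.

b = (-4/5, 9/5)
c = (0, -10/11)
Σ b_i: (-4/5)·1 + 9/5·1 = 1 ✓
b·c: 9/5·(-10/11) = -18/11 ≠ 1/2 ⇒ order 1.

1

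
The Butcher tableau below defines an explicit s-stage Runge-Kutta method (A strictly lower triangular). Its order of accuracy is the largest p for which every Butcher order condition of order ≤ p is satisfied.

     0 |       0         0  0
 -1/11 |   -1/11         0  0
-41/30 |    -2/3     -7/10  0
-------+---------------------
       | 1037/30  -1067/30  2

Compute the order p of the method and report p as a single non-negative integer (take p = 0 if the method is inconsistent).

b = (1037/30, -1067/30, 2)
c = (0, -1/11, -41/30)
Ac = (0, 0, 7/110)
Σ b_i: 1037/30·1 + (-1067/30)·1 + 2·1 = 1 ✓
b·c: (-1067/30)·(-1/11) + 2·(-41/30) = 1/2 ✓
b·c²: (-1067/30)·1/121 + 2·1681/900 = 8518/2475 ≠ 1/3 ⇒ order 2.
b·Ac: 2·7/110 = 7/55 ≠ 1/6

2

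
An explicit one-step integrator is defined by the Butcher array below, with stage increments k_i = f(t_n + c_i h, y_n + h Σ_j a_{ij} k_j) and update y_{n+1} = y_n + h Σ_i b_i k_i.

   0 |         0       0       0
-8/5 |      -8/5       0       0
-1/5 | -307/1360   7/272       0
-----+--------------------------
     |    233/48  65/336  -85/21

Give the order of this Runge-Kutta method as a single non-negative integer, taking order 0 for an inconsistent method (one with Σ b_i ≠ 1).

3

b = (233/48, 65/336, -85/21)
c = (0, -8/5, -1/5)
Ac = (0, 0, -7/170)
Σ b_i: 233/48·1 + 65/336·1 + (-85/21)·1 = 1 ✓
b·c: 65/336·(-8/5) + (-85/21)·(-1/5) = 1/2 ✓
b·c²: 65/336·64/25 + (-85/21)·1/25 = 1/3 ✓
b·Ac: (-85/21)·(-7/170) = 1/6 ✓; 3 stages ⇒ order 3.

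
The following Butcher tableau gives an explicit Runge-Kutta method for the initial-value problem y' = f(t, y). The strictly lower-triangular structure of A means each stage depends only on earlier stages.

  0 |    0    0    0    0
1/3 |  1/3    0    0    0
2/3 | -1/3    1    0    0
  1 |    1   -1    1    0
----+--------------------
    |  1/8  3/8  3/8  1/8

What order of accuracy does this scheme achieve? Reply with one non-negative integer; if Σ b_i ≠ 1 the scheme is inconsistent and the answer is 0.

b = (1/8, 3/8, 3/8, 1/8)
c = (0, 1/3, 2/3, 1)
Ac = (0, 0, 1/3, 1/3)
Σ b_i: 1/8·1 + 3/8·1 + 3/8·1 + 1/8·1 = 1 ✓
b·c: 3/8·1/3 + 3/8·2/3 + 1/8·1 = 1/2 ✓
b·c²: 3/8·1/9 + 3/8·4/9 + 1/8·1 = 1/3 ✓
b·Ac: 3/8·1/3 + 1/8·1/3 = 1/6 ✓
b·c³: 3/8·1/27 + 3/8·8/27 + 1/8·1 = 1/4 ✓
b·(c∘Ac): 3/8·2/9 + 1/8·1/3 = 1/8 ✓
b·Ac²: 3/8·1/9 + 1/8·1/3 = 1/12 ✓
b·A²c: 1/8·1/3 = 1/24 ✓; 4 stages ⇒ order 4.

4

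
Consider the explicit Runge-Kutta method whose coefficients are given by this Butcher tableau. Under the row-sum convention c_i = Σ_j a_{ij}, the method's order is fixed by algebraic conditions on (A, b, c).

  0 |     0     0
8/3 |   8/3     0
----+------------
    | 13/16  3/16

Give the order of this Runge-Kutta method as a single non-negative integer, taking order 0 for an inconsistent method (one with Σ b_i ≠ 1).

b = (13/16, 3/16)
c = (0, 8/3)
Σ b_i: 13/16·1 + 3/16·1 = 1 ✓
b·c: 3/16·8/3 = 1/2 ✓; 2 stages ⇒ order 2.

2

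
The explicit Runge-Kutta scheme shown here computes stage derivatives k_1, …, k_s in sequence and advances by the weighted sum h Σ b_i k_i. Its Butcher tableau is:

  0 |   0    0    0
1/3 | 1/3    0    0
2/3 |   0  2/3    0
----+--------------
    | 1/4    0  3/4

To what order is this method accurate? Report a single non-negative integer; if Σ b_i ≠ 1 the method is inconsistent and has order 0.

b = (1/4, 0, 3/4)
c = (0, 1/3, 2/3)
Ac = (0, 0, 2/9)
Σ b_i: 1/4·1 + 3/4·1 = 1 ✓
b·c: 3/4·2/3 = 1/2 ✓
b·c²: 3/4·4/9 = 1/3 ✓
b·Ac: 3/4·2/9 = 1/6 ✓; 3 stages ⇒ order 3.

3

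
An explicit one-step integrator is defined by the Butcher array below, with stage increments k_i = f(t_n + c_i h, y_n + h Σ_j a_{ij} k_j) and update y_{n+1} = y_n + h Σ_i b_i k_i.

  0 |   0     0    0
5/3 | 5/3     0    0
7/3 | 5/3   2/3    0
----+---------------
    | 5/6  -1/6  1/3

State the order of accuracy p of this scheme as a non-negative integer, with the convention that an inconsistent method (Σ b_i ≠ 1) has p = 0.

2

b = (5/6, -1/6, 1/3)
c = (0, 5/3, 7/3)
Ac = (0, 0, 10/9)
Σ b_i: 5/6·1 + (-1/6)·1 + 1/3·1 = 1 ✓
b·c: (-1/6)·5/3 + 1/3·7/3 = 1/2 ✓
b·c²: (-1/6)·25/9 + 1/3·49/9 = 73/54 ≠ 1/3 ⇒ order 2.
b·Ac: 1/3·10/9 = 10/27 ≠ 1/6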